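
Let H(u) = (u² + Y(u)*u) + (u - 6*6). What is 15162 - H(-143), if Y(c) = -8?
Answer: -6252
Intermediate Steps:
H(u) = -36 + u² - 7*u (H(u) = (u² - 8*u) + (u - 6*6) = (u² - 8*u) + (u - 36) = (u² - 8*u) + (-36 + u) = -36 + u² - 7*u)
15162 - H(-143) = 15162 - (-36 + (-143)² - 7*(-143)) = 15162 - (-36 + 20449 + 1001) = 15162 - 1*21414 = 15162 - 21414 = -6252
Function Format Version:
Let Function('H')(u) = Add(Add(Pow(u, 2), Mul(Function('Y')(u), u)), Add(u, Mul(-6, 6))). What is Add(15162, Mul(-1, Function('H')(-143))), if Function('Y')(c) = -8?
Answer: -6252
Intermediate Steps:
Function('H')(u) = Add(-36, Pow(u, 2), Mul(-7, u)) (Function('H')(u) = Add(Add(Pow(u, 2), Mul(-8, u)), Add(u, Mul(-6, 6))) = Add(Add(Pow(u, 2), Mul(-8, u)), Add(u, -36)) = Add(Add(Pow(u, 2), Mul(-8, u)), Add(-36, u)) = Add(-36, Pow(u, 2), Mul(-7, u)))
Add(15162, Mul(-1, Function('H')(-143))) = Add(15162, Mul(-1, Add(-36, Pow(-143, 2), Mul(-7, -143)))) = Add(15162, Mul(-1, Add(-36, 20449, 1001))) = Add(15162, Mul(-1, 21414)) = Add(15162, -21414) = -6252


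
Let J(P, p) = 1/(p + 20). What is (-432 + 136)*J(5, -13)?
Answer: -296/7 ≈ -42.286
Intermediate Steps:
J(P, p) = 1/(20 + p)
(-432 + 136)*J(5, -13) = (-432 + 136)/(20 - 13) = -296/7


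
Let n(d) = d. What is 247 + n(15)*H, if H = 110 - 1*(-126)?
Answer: 3787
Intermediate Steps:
H = 236 (H = 110 + 126 = 236)
247 + n(15)*H = 247 + 15*236 = 247 + 3540 = 3787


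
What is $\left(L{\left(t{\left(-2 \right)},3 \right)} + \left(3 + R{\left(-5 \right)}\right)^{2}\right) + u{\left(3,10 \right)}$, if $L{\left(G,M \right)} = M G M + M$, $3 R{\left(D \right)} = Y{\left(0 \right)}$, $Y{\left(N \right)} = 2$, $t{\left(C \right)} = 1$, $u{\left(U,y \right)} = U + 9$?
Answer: $\frac{337}{9} \approx 37.444$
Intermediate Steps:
$u{\left(U,y \right)} = 9 + U$
$R{\left(D \right)} = \frac{2}{3}$ ($R{\left(D \right)} = \frac{1}{3} \cdot 2 = \frac{2}{3}$)
$L{\left(G,M \right)} = M + G M^{2}$ ($L{\left(G,M \right)} = G M M + M = G M^{2} + M = M + G M^{2}$)
$\left(L{\left(t{\left(-2 \right)},3 \right)} + \left(3 + R{\left(-5 \right)}\right)^{2}\right) + u{\left(3,10 \right)} = \left(3 \left(1 + 1 \cdot 3\right) + \left(3 + \frac{2}{3}\right)^{2}\right) + \left(9 + 3\right) = \left(3 \left(1 + 3\right) + \left(\frac{11}{3}\right)^{2}\right) + 12 = \left(3 \cdot 4 + \frac{121}{9}\right) + 12 = \left(12 + \frac{121}{9}\right) + 12 = \frac{229}{9} + 12 = \frac{337}{9}$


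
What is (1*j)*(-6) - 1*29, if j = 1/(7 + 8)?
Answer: -147/5 ≈ -29.400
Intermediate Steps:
j = 1/15 ≈ 0.066667
(1*j)*(-6) - 1*29 = (1*(1/15))*(-6) - 1*29 = (1/15)*(-6) - 29 = -⅖ - 29 = -147/5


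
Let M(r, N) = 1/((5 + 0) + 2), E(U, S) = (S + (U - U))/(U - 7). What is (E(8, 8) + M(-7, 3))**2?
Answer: 3249/49 ≈ 66.306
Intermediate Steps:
E(U, S) = S/(-7 + U) (E(U, S) = (S + 0)/(-7 + U) = S/(-7 + U))
M(r, N) = 1/7 (M(r, N) = 1/(5 + 2) = 1/7)
(E(8, 8) + M(-7, 3))**2 = (8/(-7 + 8) + 1/7)**2 = (8/1 + 1/7)**2 = (8*1 + 1/7)**2 = (8 + 1/7)**2 = (57/7)**2 = 3249/49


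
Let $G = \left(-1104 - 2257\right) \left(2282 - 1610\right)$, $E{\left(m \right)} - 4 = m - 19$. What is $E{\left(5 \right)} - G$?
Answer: $2258582$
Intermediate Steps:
$E{\left(m \right)} = -15 + m$ ($E{\left(m \right)} = 4 + \left(m - 19\right) = 4 + \left(-19 + m\right) = -15 + m$)
$G = -2258592$ ($G = \left(-3361\right) 672 = -2258592$)
$E{\left(5 \right)} - G = \left(-15 + 5\right) - -2258592 = -10 + 2258592 = 2258582$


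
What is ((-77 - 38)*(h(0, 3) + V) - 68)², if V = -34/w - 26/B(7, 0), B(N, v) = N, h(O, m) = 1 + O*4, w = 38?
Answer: 2130376336/17689 ≈ 1.2044e+5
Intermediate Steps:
h(O, m) = 1 + 4*O
V = -613/133 (V = -34/38 - 26/7 = -34*1/38 - 26*⅐ = -17/19 - 26/7 = -613/133 ≈ -4.6090)
((-77 - 38)*(h(0, 3) + V) - 68)² = ((-77 - 38)*((1 + 4*0) - 613/133) - 68)² = (-115*((1 + 0) - 613/133) - 68)² = (-115*(1 - 613/133) - 68)² = (-115*(-480/133) - 68)² = (55200/133 - 68)² = (46156/133)² = 2130376336/17689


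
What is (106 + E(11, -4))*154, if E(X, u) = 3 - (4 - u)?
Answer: 15554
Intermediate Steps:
E(X, u) = -1 + u (E(X, u) = 3 + (-4 + u) = -1 + u)
(106 + E(11, -4))*154 = (106 + (-1 - 4))*154 = (106 - 5)*154 = 101*154 = 15554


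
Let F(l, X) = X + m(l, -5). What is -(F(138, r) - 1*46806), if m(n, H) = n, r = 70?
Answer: 46598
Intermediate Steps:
F(l, X) = X + l
-(F(138, r) - 1*46806) = -((70 + 138) - 1*46806) = -(208 - 46806) = -1*(-46598) = 46598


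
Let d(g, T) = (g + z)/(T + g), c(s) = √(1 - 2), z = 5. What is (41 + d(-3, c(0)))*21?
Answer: 4242/5 - 21*I/5 ≈ 848.4 - 4.2*I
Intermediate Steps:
c(s) = I (c(s) = √(-1) = I)
d(g, T) = (5 + g)/(T + g) (d(g, T) = (g + 5)/(T + g) = (5 + g)/(T + g))
(41 + d(-3, c(0)))*21 = (41 + (5 - 3)/(I - 3))*21 = (41 + 2/(-3 + I))*21 = (41 + ((-3 - I)/10)*2)*21 = (41 + (-3 - I)/5)*21 = 861 + 21*(-3 - I)/5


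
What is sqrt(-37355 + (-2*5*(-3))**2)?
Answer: I*sqrt(36455) ≈ 190.93*I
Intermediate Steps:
sqrt(-37355 + (-2*5*(-3))**2) = sqrt(-37355 + (-10*(-3))**2) = sqrt(-37355 + 30**2) = sqrt(-37355 + 900) = sqrt(-36455) = I*sqrt(36455)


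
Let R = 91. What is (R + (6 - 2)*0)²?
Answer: 8281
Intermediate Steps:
(R + (6 - 2)*0)² = (91 + (6 - 2)*0)² = (91 + 4*0)² = (91 + 0)² = 91² = 8281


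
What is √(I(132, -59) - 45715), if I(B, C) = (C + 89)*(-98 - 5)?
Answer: I*√48805 ≈ 220.92*I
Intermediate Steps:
I(B, C) = -9167 - 103*C (I(B, C) = (89 + C)*(-103) = -9167 - 103*C)
√(I(132, -59) - 45715) = √((-9167 - 103*(-59)) - 45715) = √((-9167 + 6077) - 45715) = √(-3090 - 45715) = √(-48805) = I*√48805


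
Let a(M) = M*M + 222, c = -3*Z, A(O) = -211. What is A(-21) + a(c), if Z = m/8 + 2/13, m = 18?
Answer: 170369/2704 ≈ 63.006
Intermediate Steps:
Z = 125/52 (Z = 18/8 + 2/13 = 18*(⅛) + 2*(1/13) = 9/4 + 2/13 = 125/52 ≈ 2.4038)
c = -375/52 (c = -3*125/52 = -375/52 ≈ -7.2115)
a(M) = 222 + M² (a(M) = M² + 222 = 222 + M²)
A(-21) + a(c) = -211 + (222 + (-375/52)²) = -211 + (222 + 140625/2704) = -211 + 740913/2704 = 170369/2704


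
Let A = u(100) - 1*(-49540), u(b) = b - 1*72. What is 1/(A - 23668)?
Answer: 1/25900 ≈ 3.8610e-5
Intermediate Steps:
u(b) = -72 + b (u(b) = b - 72 = -72 + b)
A = 49568 (A = (-72 + 100) - 1*(-49540) = 28 + 49540 = 49568)
1/(A - 23668) = 1/(49568 - 23668) = 1/25900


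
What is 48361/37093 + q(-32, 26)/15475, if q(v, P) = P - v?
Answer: 750537869/574014175 ≈ 1.3075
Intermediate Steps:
48361/37093 + q(-32, 26)/15475 = 48361/37093 + (26 - 1*(-32))/15475 = 48361*(1/37093) + (26 + 32)*(1/15475) = 48361/37093 + 58*(1/15475) = 48361/37093 + 58/15475 = 750537869/574014175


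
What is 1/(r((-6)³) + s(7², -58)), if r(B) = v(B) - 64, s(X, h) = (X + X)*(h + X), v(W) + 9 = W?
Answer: -1/1171 ≈ -0.00085397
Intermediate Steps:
v(W) = -9 + W
s(X, h) = 2*X*(X + h) (s(X, h) = (2*X)*(X + h) = 2*X*(X + h))
r(B) = -73 + B (r(B) = (-9 + B) - 64 = -73 + B)
1/(r((-6)³) + s(7², -58)) = 1/((-73 + (-6)³) + 2*7²*(7² - 58)) = 1/((-73 - 216) + 2*49*(49 - 58)) = 1/(-289 + 2*49*(-9)) = 1/(-289 - 882) = 1/(-1171) = -1/1171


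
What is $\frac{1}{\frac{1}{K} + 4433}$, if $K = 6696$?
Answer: $\frac{6696}{29683369} \approx 0.00022558$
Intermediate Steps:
$\frac{1}{\frac{1}{K} + 4433} = \frac{1}{\frac{1}{6696} + 4433} = \frac{1}{\frac{29683369}{6696}} = \frac{6696}{29683369}$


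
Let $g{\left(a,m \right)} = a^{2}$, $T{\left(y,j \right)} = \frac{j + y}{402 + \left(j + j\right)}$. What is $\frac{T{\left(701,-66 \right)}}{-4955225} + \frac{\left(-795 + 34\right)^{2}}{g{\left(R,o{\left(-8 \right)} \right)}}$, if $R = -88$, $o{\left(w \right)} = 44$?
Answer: $\frac{7043747332121}{94188916800} \approx 74.783$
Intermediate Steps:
$T{\left(y,j \right)} = \frac{j + y}{402 + 2 j}$
$\frac{T{\left(701,-66 \right)}}{-4955225} + \frac{\left(-795 + 34\right)^{2}}{g{\left(R,o{\left(-8 \right)} \right)}} = \frac{\frac{1}{2} \frac{1}{201 - 66} \left(-66 + 701\right)}{-4955225} + \frac{\left(-795 + 34\right)^{2}}{\left(-88\right)^{2}} = \frac{1}{2} \cdot \frac{1}{135} \cdot 635 \left(- \frac{1}{4955225}\right) + \frac{\left(-761\right)^{2}}{7744} = \frac{1}{2} \cdot \frac{1}{135} \cdot 635 \left(- \frac{1}{4955225}\right) + 579121 \cdot \frac{1}{7744} = \frac{127}{54} \left(- \frac{1}{4955225}\right) + \frac{579121}{7744} = - \frac{127}{267582150} + \frac{579121}{7744} = \frac{7043747332121}{94188916800}$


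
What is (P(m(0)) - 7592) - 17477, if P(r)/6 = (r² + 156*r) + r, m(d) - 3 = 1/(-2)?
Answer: -45353/2 ≈ -22677.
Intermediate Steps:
m(d) = 5/2 (m(d) = 3 + 1/(-2) = 3 - ½ = 5/2)
P(r) = 6*r² + 942*r (P(r) = 6*((r² + 156*r) + r) = 6*(r² + 157*r) = 6*r² + 942*r)
(P(m(0)) - 7592) - 17477 = (6*(5/2)*(157 + 5/2) - 7592) - 17477 = (6*(5/2)*(319/2) - 7592) - 17477 = (4785/2 - 7592) - 17477 = -10399/2 - 17477 = -45353/2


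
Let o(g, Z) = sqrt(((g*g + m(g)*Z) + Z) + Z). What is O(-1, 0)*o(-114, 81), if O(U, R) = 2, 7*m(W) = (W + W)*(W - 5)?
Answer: 6*sqrt(36346) ≈ 1143.9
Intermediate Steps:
m(W) = 2*W*(-5 + W)/7 (m(W) = ((W + W)*(W - 5))/7 = ((2*W)*(-5 + W))/7 = (2*W*(-5 + W))/7 = 2*W*(-5 + W)/7)
o(g, Z) = sqrt(g**2 + 2*Z + 2*Z*g*(-5 + g)/7) (o(g, Z) = sqrt(((g*g + (2*g*(-5 + g)/7)*Z) + Z) + Z) = sqrt(((g**2 + 2*Z*g*(-5 + g)/7) + Z) + Z) = sqrt((Z + g**2 + 2*Z*g*(-5 + g)/7) + Z) = sqrt(g**2 + 2*Z + 2*Z*g*(-5 + g)/7))
O(-1, 0)*o(-114, 81) = 2*(sqrt(7)*sqrt(7*(-114)**2 + 14*81 + 2*81*(-114)*(-5 - 114))/7) = 2*(sqrt(7)*sqrt(7*12996 + 1134 + 2*81*(-114)*(-119))/7) = 2*(sqrt(7)*sqrt(90972 + 1134 + 2197692)/7) = 2*(sqrt(7)*sqrt(2289798)/7) = 2*(sqrt(7)*(3*sqrt(254422))/7) = 2*(3*sqrt(36346)) = 6*sqrt(36346)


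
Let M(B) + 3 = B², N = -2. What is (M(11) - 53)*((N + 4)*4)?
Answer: 520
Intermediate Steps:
M(B) = -3 + B²
(M(11) - 53)*((N + 4)*4) = ((-3 + 11²) - 53)*((-2 + 4)*4) = ((-3 + 121) - 53)*(2*4) = (118 - 53)*8 = 65*8 = 520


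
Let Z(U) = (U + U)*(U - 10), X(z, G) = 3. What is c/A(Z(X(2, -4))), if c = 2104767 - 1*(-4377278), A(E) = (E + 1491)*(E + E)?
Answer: -6482045/121716 ≈ -53.255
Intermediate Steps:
Z(U) = 2*U*(-10 + U) (Z(U) = (2*U)*(-10 + U) = 2*U*(-10 + U))
A(E) = 2*E*(1491 + E) (A(E) = (1491 + E)*(2*E) = 2*E*(1491 + E))
c = 6482045 (c = 2104767 + 4377278 = 6482045)
c/A(Z(X(2, -4))) = 6482045/((2*(2*3*(-10 + 3))*(1491 + 2*3*(-10 + 3)))) = 6482045/((2*(2*3*(-7))*(1491 + 2*3*(-7)))) = 6482045/((2*(-42)*(1491 - 42))) = 6482045/((2*(-42)*1449)) = 6482045/(-121716) = 6482045*(-1/121716) = -6482045/121716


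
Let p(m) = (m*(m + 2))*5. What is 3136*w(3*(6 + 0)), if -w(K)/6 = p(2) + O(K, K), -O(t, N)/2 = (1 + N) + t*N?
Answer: 12155136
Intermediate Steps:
O(t, N) = -2 - 2*N - 2*N*t (O(t, N) = -2*((1 + N) + t*N) = -2*((1 + N) + N*t) = -2*(1 + N + N*t) = -2 - 2*N - 2*N*t)
p(m) = 5*m*(2 + m) (p(m) = (m*(2 + m))*5 = 5*m*(2 + m))
w(K) = -228 + 12*K + 12*K² (w(K) = -6*(5*2*(2 + 2) + (-2 - 2*K - 2*K*K)) = -6*(5*2*4 + (-2 - 2*K - 2*K²)) = -6*(40 + (-2 - 2*K - 2*K²)) = -6*(38 - 2*K - 2*K²) = -228 + 12*K + 12*K²)
3136*w(3*(6 + 0)) = 3136*(-228 + 12*(3*(6 + 0)) + 12*(3*(6 + 0))²) = 3136*(-228 + 12*(3*6) + 12*(3*6)²) = 3136*(-228 + 12*18 + 12*18²) = 3136*(-228 + 216 + 12*324) = 3136*(-228 + 216 + 3888) = 3136*3876 = 12155136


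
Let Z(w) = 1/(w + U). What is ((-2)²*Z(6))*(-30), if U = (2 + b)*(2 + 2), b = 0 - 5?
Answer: 20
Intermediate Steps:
b = -5
U = -12 (U = (2 - 5)*(2 + 2) = -3*4 = -12)
Z(w) = 1/(-12 + w) (Z(w) = 1/(w - 12) = 1/(-12 + w))
((-2)²*Z(6))*(-30) = ((-2)²/(-12 + 6))*(-30) = (4/(-6))*(-30) = (4*(-⅙))*(-30) = -⅔*(-30) = 20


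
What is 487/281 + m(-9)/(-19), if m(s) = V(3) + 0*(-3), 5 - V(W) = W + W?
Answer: 9534/5339 ≈ 1.7857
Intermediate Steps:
V(W) = 5 - 2*W (V(W) = 5 - (W + W) = 5 - 2*W)
m(s) = -1 (m(s) = (5 - 2*3) + 0*(-3) = (5 - 6) + 0 = -1 + 0 = -1)
487/281 + m(-9)/(-19) = 487/281 - 1/(-19) = 487*(1/281) - 1*(-1/19) = 487/281 + 1/19 = 9534/5339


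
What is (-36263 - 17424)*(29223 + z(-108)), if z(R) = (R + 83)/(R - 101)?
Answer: -327900439184/209 ≈ -1.5689e+9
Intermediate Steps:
z(R) = (83 + R)/(-101 + R)
(-36263 - 17424)*(29223 + z(-108)) = (-36263 - 17424)*(29223 + (83 - 108)/(-101 - 108)) = -53687*(29223 - 25/(-209)) = -53687*(29223 - 1/209*(-25)) = -53687*(29223 + 25/209) = -53687*6107632/209 = -327900439184/209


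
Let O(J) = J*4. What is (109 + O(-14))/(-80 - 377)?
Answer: -53/457 ≈ -0.11597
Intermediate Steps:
O(J) = 4*J
(109 + O(-14))/(-80 - 377) = (109 + 4*(-14))/(-80 - 377) = (109 - 56)/(-457) = 53*(-1/457) = -53/457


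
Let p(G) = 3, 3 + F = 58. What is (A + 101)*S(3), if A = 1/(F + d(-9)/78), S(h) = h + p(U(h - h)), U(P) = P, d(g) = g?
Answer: 864918/1427 ≈ 606.11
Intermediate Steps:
F = 55 (F = -3 + 58 = 55)
S(h) = 3 + h (S(h) = h + 3 = 3 + h)
A = 26/1427 (A = 1/(55 - 9/78) = 1/(55 - 9*1/78) = 1/(55 - 3/26) = 1/(1427/26) = 26/1427 ≈ 0.018220)
(A + 101)*S(3) = (26/1427 + 101)*(3 + 3) = (144153/1427)*6 = 864918/1427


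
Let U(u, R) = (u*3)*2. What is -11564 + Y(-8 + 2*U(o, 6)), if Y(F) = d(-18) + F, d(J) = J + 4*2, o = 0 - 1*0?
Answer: -11582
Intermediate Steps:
o = 0 (o = 0 + 0 = 0)
U(u, R) = 6*u (U(u, R) = (3*u)*2 = 6*u)
d(J) = 8 + J (d(J) = J + 8 = 8 + J)
Y(F) = -10 + F (Y(F) = (8 - 18) + F = -10 + F)
-11564 + Y(-8 + 2*U(o, 6)) = -11564 + (-10 + (-8 + 2*(6*0))) = -11564 + (-10 + (-8 + 2*0)) = -11564 + (-10 + (-8 + 0)) = -11564 + (-10 - 8) = -11564 - 18 = -11582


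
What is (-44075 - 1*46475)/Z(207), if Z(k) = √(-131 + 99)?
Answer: 45275*I*√2/4 ≈ 16007.0*I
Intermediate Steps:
Z(k) = 4*I*√2 (Z(k) = √(-32) = 4*I*√2)
(-44075 - 1*46475)/Z(207) = (-44075 - 1*46475)/((4*I*√2)) = (-44075 - 46475)*(-I*√2/8) = -(-45275)*I*√2/4 = 45275*I*√2/4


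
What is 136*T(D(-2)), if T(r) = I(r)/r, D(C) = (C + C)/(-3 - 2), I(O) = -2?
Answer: -340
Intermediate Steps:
D(C) = -2*C/5 (D(C) = (2*C)/(-5) = (2*C)*(-1/5) = -2*C/5)
T(r) = -2/r
136*T(D(-2)) = 136*(-2/((-2/5*(-2)))) = 136*(-2/4/5) = 136*(-2*5/4) = 136*(-5/2) = -340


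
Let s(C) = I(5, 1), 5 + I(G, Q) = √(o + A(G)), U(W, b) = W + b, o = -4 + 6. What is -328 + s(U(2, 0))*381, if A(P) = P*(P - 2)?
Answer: -2233 + 381*√17 ≈ -662.10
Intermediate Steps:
o = 2
A(P) = P*(-2 + P)
I(G, Q) = -5 + √(2 + G*(-2 + G))
s(C) = -5 + √17 (s(C) = -5 + √(2 + 5*(-2 + 5)) = -5 + √(2 + 5*3) = -5 + √(2 + 15) = -5 + √17)
-328 + s(U(2, 0))*381 = -328 + (-5 + √17)*381 = -328 + (-1905 + 381*√17) = -2233 + 381*√17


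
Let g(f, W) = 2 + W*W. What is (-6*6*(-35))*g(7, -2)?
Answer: 7560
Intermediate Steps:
g(f, W) = 2 + W²
(-6*6*(-35))*g(7, -2) = (-6*6*(-35))*(2 + (-2)²) = (-36*(-35))*(2 + 4) = 1260*6 = 7560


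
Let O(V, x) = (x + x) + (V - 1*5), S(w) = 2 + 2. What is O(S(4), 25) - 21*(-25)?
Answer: 574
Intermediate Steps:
S(w) = 4
O(V, x) = -5 + V + 2*x (O(V, x) = 2*x + (V - 5) = 2*x + (-5 + V) = -5 + V + 2*x)
O(S(4), 25) - 21*(-25) = (-5 + 4 + 2*25) - 21*(-25) = (-5 + 4 + 50) + 525 = 49 + 525 = 574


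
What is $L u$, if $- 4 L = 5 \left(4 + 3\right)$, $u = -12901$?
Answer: $\frac{451535}{4} \approx 1.1288 \cdot 10^{5}$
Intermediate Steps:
$L = - \frac{35}{4}$ ($L = - \frac{5 \left(4 + 3\right)}{4} = - \frac{5 \cdot 7}{4} = \left(- \frac{1}{4}\right) 35 = - \frac{35}{4} \approx -8.75$)
$L u = \left(- \frac{35}{4}\right) \left(-12901\right) = \frac{451535}{4}$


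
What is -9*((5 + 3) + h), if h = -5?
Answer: -27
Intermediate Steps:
-9*((5 + 3) + h) = -9*((5 + 3) - 5) = -9*(8 - 5) = -9*3 = -27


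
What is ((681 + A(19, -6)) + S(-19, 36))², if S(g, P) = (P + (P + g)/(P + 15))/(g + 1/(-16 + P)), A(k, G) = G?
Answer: 585676437025/1292769 ≈ 4.5304e+5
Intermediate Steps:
S(g, P) = (P + (P + g)/(15 + P))/(g + 1/(-16 + P))
((681 + A(19, -6)) + S(-19, 36))² = ((681 - 6) + (36³ - 256*36 - 16*(-19) + 36*(-19))/(15 + 36 - 240*(-19) - 19*36² - 1*36*(-19)))² = (675 + (46656 - 9216 + 304 - 684)/(15 + 36 + 4560 - 19*1296 + 684))² = (675 + 37060/(15 + 36 + 4560 - 24624 + 684))² = (675 + 37060/(-19329))² = (675 - 1/19329*37060)² = (675 - 2180/1137)² = (765295/1137)² = 585676437025/1292769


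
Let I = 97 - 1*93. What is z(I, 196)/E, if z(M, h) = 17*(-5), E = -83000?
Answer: 17/16600 ≈ 0.0010241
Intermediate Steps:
I = 4 (I = 97 - 93 = 4)
z(M, h) = -85
z(I, 196)/E = -85/(-83000) = -85*(-1/83000) = 17/16600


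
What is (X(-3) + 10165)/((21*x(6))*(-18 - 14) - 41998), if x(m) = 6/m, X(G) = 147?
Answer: -5156/21335 ≈ -0.24167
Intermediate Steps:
(X(-3) + 10165)/((21*x(6))*(-18 - 14) - 41998) = (147 + 10165)/((21*(6/6))*(-18 - 14) - 41998) = 10312/((21*(6*(⅙)))*(-32) - 41998) = 10312/((21*1)*(-32) - 41998) = 10312/(21*(-32) - 41998) = 10312/(-672 - 41998) = 10312/(-42670) = 10312*(-1/42670) = -5156/21335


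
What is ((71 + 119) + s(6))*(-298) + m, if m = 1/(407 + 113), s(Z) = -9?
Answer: -28047759/520 ≈ -53938.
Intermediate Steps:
m = 1/520 ≈ 0.0019231
((71 + 119) + s(6))*(-298) + m = ((71 + 119) - 9)*(-298) + 1/520 = (190 - 9)*(-298) + 1/520 = 181*(-298) + 1/520 = -53938 + 1/520 = -28047759/520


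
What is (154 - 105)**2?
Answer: 2401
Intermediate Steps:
(154 - 105)**2 = 49**2 = 2401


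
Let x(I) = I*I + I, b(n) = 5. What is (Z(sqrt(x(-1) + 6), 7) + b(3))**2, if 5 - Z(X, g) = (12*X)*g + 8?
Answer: 42340 - 336*sqrt(6) ≈ 41517.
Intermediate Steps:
x(I) = I + I**2 (x(I) = I**2 + I = I + I**2)
Z(X, g) = -3 - 12*X*g (Z(X, g) = 5 - ((12*X)*g + 8) = 5 - (12*X*g + 8) = 5 - (8 + 12*X*g) = 5 + (-8 - 12*X*g) = -3 - 12*X*g)
(Z(sqrt(x(-1) + 6), 7) + b(3))**2 = ((-3 - 12*sqrt(-(1 - 1) + 6)*7) + 5)**2 = ((-3 - 12*sqrt(-1*0 + 6)*7) + 5)**2 = ((-3 - 12*sqrt(0 + 6)*7) + 5)**2 = ((-3 - 12*sqrt(6)*7) + 5)**2 = ((-3 - 84*sqrt(6)) + 5)**2 = (2 - 84*sqrt(6))**2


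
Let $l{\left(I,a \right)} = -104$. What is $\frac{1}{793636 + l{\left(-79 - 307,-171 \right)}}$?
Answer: $\frac{1}{793532} \approx 1.2602 \cdot 10^{-6}$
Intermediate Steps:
$\frac{1}{793636 + l{\left(-79 - 307,-171 \right)}} = \frac{1}{793636 - 104} = \frac{1}{793532}$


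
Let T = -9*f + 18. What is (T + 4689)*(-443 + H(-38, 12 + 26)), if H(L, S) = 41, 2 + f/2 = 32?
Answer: -1675134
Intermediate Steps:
f = 60 (f = -4 + 2*32 = -4 + 64 = 60)
T = -522 (T = -9*60 + 18 = -540 + 18 = -522)
(T + 4689)*(-443 + H(-38, 12 + 26)) = (-522 + 4689)*(-443 + 41) = 4167*(-402) = -1675134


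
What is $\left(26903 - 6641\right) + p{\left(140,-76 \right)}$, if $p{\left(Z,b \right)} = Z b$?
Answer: $9622$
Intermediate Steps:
$\left(26903 - 6641\right) + p{\left(140,-76 \right)} = \left(26903 - 6641\right) + 140 \left(-76\right) = 20262 - 10640 = 9622$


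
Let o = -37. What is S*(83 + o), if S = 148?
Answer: 6808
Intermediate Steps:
S*(83 + o) = 148*(83 - 37) = 148*46 = 6808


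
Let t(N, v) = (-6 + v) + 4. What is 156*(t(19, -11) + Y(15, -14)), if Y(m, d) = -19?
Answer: -4992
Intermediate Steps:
t(N, v) = -2 + v
156*(t(19, -11) + Y(15, -14)) = 156*((-2 - 11) - 19) = 156*(-13 - 19) = 156*(-32) = -4992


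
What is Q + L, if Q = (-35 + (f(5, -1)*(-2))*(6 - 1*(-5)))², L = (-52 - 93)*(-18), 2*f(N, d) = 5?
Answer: 10710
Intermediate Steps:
f(N, d) = 5/2 (f(N, d) = (½)*5 = 5/2)
L = 2610 (L = -145*(-18) = 2610)
Q = 8100 (Q = (-35 + ((5/2)*(-2))*(6 - 1*(-5)))² = (-35 - 5*(6 + 5))² = (-35 - 5*11)² = (-35 - 55)² = (-90)² = 8100)
Q + L = 8100 + 2610 = 10710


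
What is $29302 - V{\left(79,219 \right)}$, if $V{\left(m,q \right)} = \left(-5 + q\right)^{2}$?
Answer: $-16494$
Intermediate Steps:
$29302 - V{\left(79,219 \right)} = 29302 - \left(-5 + 219\right)^{2} = 29302 - 214^{2} = 29302 - 45796 = -16494$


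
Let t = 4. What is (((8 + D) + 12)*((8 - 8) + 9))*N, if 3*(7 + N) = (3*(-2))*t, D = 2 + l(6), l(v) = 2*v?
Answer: -4590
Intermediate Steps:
D = 14 (D = 2 + 2*6 = 2 + 12 = 14)
N = -15 (N = -7 + ((3*(-2))*4)/3 = -7 + (-6*4)/3 = -7 + (1/3)*(-24) = -7 - 8 = -15)
(((8 + D) + 12)*((8 - 8) + 9))*N = (((8 + 14) + 12)*((8 - 8) + 9))*(-15) = ((22 + 12)*(0 + 9))*(-15) = (34*9)*(-15) = 306*(-15) = -4590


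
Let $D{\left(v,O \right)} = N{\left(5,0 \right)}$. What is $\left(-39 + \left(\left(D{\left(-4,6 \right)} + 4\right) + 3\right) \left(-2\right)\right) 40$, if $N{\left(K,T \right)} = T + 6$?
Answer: $-2600$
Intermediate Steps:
$N{\left(K,T \right)} = 6 + T$
$D{\left(v,O \right)} = 6$ ($D{\left(v,O \right)} = 6 + 0 = 6$)
$\left(-39 + \left(\left(D{\left(-4,6 \right)} + 4\right) + 3\right) \left(-2\right)\right) 40 = \left(-39 + \left(\left(6 + 4\right) + 3\right) \left(-2\right)\right) 40 = \left(-39 + \left(10 + 3\right) \left(-2\right)\right) 40 = \left(-39 + 13 \left(-2\right)\right) 40 = \left(-39 - 26\right) 40 = \left(-65\right) 40 = -2600$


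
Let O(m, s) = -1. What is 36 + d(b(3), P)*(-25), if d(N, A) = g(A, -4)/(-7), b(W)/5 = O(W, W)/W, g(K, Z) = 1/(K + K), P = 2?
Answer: 1033/28 ≈ 36.893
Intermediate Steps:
g(K, Z) = 1/(2*K)
b(W) = -5/W (b(W) = 5*(-1/W) = -5/W)
d(N, A) = -1/(14*A) (d(N, A) = (1/(2*A))/(-7) = (1/(2*A))*(-⅐) = -1/(14*A))
36 + d(b(3), P)*(-25) = 36 - 1/14/2*(-25) = 36 - 1/14*½*(-25) = 36 - 1/28*(-25) = 36 + 25/28 = 1033/28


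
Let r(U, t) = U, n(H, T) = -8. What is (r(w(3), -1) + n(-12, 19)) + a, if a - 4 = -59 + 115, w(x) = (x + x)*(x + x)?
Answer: 88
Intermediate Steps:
w(x) = 4*x² (w(x) = (2*x)*(2*x) = 4*x²)
a = 60 (a = 4 + (-59 + 115) = 4 + 56 = 60)
(r(w(3), -1) + n(-12, 19)) + a = (4*3² - 8) + 60 = (4*9 - 8) + 60 = (36 - 8) + 60 = 28 + 60 = 88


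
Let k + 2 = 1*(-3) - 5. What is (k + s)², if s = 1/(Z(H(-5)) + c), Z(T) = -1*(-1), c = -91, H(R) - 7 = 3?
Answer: 811801/8100 ≈ 100.22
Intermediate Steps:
H(R) = 10 (H(R) = 7 + 3 = 10)
Z(T) = 1
s = -1/90 (s = 1/(1 - 91) = 1/(-90) = -1/90 ≈ -0.011111)
k = -10 (k = -2 + (1*(-3) - 5) = -2 + (-3 - 5) = -2 - 8 = -10)
(k + s)² = (-10 - 1/90)² = (-901/90)² = 811801/8100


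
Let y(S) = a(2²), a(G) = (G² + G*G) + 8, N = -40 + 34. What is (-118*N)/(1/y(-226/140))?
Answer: 28320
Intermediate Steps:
N = -6
a(G) = 8 + 2*G² (a(G) = (G² + G²) + 8 = 2*G² + 8 = 8 + 2*G²)
y(S) = 40 (y(S) = 8 + 2*(2²)² = 8 + 2*4² = 8 + 2*16 = 8 + 32 = 40)
(-118*N)/(1/y(-226/140)) = (-118*(-6))/(1/40) = 708/(1/40) = 708*40 = 28320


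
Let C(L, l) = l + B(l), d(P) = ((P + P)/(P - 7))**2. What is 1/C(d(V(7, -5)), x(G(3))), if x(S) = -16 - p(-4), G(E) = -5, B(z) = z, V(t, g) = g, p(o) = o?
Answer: -1/24 ≈ -0.041667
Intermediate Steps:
x(S) = -12 (x(S) = -16 - 1*(-4) = -16 + 4 = -12)
d(P) = 4*P**2/(-7 + P)**2 (d(P) = ((2*P)/(-7 + P))**2 = (2*P/(-7 + P))**2 = 4*P**2/(-7 + P)**2)
C(L, l) = 2*l (C(L, l) = l + l = 2*l)
1/C(d(V(7, -5)), x(G(3))) = 1/(2*(-12)) = 1/(-24) = -1/24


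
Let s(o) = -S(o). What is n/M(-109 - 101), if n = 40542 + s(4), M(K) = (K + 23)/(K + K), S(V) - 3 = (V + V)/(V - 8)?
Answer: 17027220/187 ≈ 91055.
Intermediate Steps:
S(V) = 3 + 2*V/(-8 + V) (S(V) = 3 + (V + V)/(V - 8) = 3 + (2*V)/(-8 + V) = 3 + 2*V/(-8 + V))
M(K) = (23 + K)/(2*K) (M(K) = (23 + K)/((2*K)) = (23 + K)*(1/(2*K)) = (23 + K)/(2*K))
s(o) = -(-24 + 5*o)/(-8 + o)
n = 40541 (n = 40542 + (24 - 5*4)/(-8 + 4) = 40542 + (24 - 20)/(-4) = 40542 - 1/4*4 = 40542 - 1 = 40541)
n/M(-109 - 101) = 40541/(((23 + (-109 - 101))/(2*(-109 - 101)))) = 40541/(((1/2)*(23 - 210)/(-210))) = 40541/(((1/2)*(-1/210)*(-187))) = 40541/(187/420) = 40541*(420/187) = 17027220/187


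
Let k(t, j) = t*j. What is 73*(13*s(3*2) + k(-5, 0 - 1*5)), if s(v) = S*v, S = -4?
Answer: -20951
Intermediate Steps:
k(t, j) = j*t
s(v) = -4*v
73*(13*s(3*2) + k(-5, 0 - 1*5)) = 73*(13*(-12*2) + (0 - 1*5)*(-5)) = 73*(13*(-4*6) + (0 - 5)*(-5)) = 73*(13*(-24) - 5*(-5)) = 73*(-312 + 25) = 73*(-287) = -20951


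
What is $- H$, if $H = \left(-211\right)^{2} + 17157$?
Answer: $-61678$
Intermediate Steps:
$H = 61678$ ($H = 44521 + 17157 = 61678$)
$- H = \left(-1\right) 61678 = -61678$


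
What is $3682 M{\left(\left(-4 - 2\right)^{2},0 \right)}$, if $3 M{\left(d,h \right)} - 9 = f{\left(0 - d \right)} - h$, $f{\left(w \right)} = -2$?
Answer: $\frac{25774}{3} \approx 8591.3$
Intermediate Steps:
$M{\left(d,h \right)} = \frac{7}{3} - \frac{h}{3}$ ($M{\left(d,h \right)} = 3 + \frac{-2 - h}{3} = 3 - \left(\frac{2}{3} + \frac{h}{3}\right) = \frac{7}{3} - \frac{h}{3}$)
$3682 M{\left(\left(-4 - 2\right)^{2},0 \right)} = 3682 \left(\frac{7}{3} - 0\right) = 3682 \left(\frac{7}{3} + 0\right) = 3682 \cdot \frac{7}{3} = \frac{25774}{3}$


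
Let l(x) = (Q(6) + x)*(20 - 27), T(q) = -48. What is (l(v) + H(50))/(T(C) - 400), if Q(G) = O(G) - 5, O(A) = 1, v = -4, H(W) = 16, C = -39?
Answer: -9/56 ≈ -0.16071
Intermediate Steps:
Q(G) = -4 (Q(G) = 1 - 5 = -4)
l(x) = 28 - 7*x (l(x) = (-4 + x)*(20 - 27) = (-4 + x)*(-7) = 28 - 7*x)
(l(v) + H(50))/(T(C) - 400) = ((28 - 7*(-4)) + 16)/(-48 - 400) = ((28 + 28) + 16)/(-448) = (56 + 16)*(-1/448) = 72*(-1/448) = -9/56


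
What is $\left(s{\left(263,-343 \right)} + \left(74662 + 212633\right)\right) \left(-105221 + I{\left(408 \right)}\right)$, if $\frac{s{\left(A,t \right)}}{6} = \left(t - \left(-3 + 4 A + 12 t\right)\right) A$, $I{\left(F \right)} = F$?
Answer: $-480647996571$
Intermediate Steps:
$s{\left(A,t \right)} = 6 A \left(3 - 11 t - 4 A\right)$ ($s{\left(A,t \right)} = 6 \left(t - \left(-3 + 4 A + 12 t\right)\right) A = 6 \left(3 - 11 t - 4 A\right) A = 6 A \left(3 - 11 t - 4 A\right)$)
$\left(s{\left(263,-343 \right)} + \left(74662 + 212633\right)\right) \left(-105221 + I{\left(408 \right)}\right) = \left(6 \cdot 263 \left(3 - -3773 - 1052\right) + \left(74662 + 212633\right)\right) \left(-105221 + 408\right) = \left(6 \cdot 263 \left(3 + 3773 - 1052\right) + 287295\right) \left(-104813\right) = \left(6 \cdot 263 \cdot 2724 + 287295\right) \left(-104813\right) = \left(4298472 + 287295\right) \left(-104813\right) = 4585767 \left(-104813\right) = -480647996571$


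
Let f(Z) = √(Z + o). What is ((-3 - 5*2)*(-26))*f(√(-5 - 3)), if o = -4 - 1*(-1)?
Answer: 338*√(-3 + 2*I*√2) ≈ 253.29 + 637.88*I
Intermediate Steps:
o = -3 (o = -4 + 1 = -3)
f(Z) = √(-3 + Z) (f(Z) = √(Z - 3) = √(-3 + Z))
((-3 - 5*2)*(-26))*f(√(-5 - 3)) = ((-3 - 5*2)*(-26))*√(-3 + √(-5 - 3)) = ((-3 - 10)*(-26))*√(-3 + √(-8)) = (-13*(-26))*√(-3 + 2*I*√2) = 338*√(-3 + 2*I*√2)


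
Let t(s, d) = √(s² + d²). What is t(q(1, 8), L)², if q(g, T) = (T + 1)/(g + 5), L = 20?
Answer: 1609/4 ≈ 402.25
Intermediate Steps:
q(g, T) = (1 + T)/(5 + g)
t(s, d) = √(d² + s²)
t(q(1, 8), L)² = (√(20² + ((1 + 8)/(5 + 1))²))² = (√(400 + (9/6)²))² = (√(400 + ((⅙)*9)²))² = (√(400 + (3/2)²))² = (√(400 + 9/4))² = (√(1609/4))² = (√1609/2)² = 1609/4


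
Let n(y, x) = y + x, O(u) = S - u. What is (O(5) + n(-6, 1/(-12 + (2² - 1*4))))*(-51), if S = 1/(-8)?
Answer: 4573/8 ≈ 571.63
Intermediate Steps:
S = -⅛ ≈ -0.12500
O(u) = -⅛ - u
n(y, x) = x + y
(O(5) + n(-6, 1/(-12 + (2² - 1*4))))*(-51) = ((-⅛ - 1*5) + (1/(-12 + (2² - 1*4)) - 6))*(-51) = ((-⅛ - 5) + (1/(-12 + (4 - 4)) - 6))*(-51) = (-41/8 + (1/(-12 + 0) - 6))*(-51) = (-41/8 + (1/(-12) - 6))*(-51) = (-41/8 + (-1/12 - 6))*(-51) = (-41/8 - 73/12)*(-51) = -269/24*(-51) = 4573/8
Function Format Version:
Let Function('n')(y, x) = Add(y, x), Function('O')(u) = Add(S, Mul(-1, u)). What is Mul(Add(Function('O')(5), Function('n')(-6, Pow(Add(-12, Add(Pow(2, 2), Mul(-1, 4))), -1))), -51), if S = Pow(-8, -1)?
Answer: Rational(4573, 8) ≈ 571.63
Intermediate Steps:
S = Rational(-1, 8) ≈ -0.12500
Function('O')(u) = Add(Rational(-1, 8), Mul(-1, u))
Function('n')(y, x) = Add(x, y)
Mul(Add(Function('O')(5), Function('n')(-6, Pow(Add(-12, Add(Pow(2, 2), Mul(-1, 4))), -1))), -51) = Mul(Add(Add(Rational(-1, 8), Mul(-1, 5)), Add(Pow(Add(-12, Add(Pow(2, 2), Mul(-1, 4))), -1), -6)), -51) = Mul(Add(Add(Rational(-1, 8), -5), Add(Pow(Add(-12, Add(4, -4)), -1), -6)), -51) = Mul(Add(Rational(-41, 8), Add(Pow(Add(-12, 0), -1), -6)), -51) = Mul(Add(Rational(-41, 8), Add(Pow(-12, -1), -6)), -51) = Mul(Add(Rational(-41, 8), Add(Rational(-1, 12), -6)), -51) = Mul(Add(Rational(-41, 8), Rational(-73, 12)), -51) = Mul(Rational(-269, 24), -51) = Rational(4573, 8)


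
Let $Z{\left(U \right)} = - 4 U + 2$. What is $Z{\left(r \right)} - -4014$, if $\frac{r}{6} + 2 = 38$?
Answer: $3152$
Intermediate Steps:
$r = 216$ ($r = -12 + 6 \cdot 38 = -12 + 228 = 216$)
$Z{\left(U \right)} = 2 - 4 U$
$Z{\left(r \right)} - -4014 = \left(2 - 864\right) - -4014 = \left(2 - 864\right) + 4014 = -862 + 4014 = 3152$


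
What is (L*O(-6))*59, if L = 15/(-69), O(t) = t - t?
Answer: 0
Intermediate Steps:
O(t) = 0
L = -5/23 (L = 15*(-1/69) = -5/23 ≈ -0.21739)
(L*O(-6))*59 = -5/23*0*59 = 0*59 = 0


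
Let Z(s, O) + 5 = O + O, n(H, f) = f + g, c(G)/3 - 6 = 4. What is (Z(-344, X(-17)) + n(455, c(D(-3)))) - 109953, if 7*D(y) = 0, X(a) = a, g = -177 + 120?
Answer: -110019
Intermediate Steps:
g = -57
D(y) = 0 (D(y) = (⅐)*0 = 0)
c(G) = 30 (c(G) = 18 + 3*4 = 18 + 12 = 30)
n(H, f) = -57 + f (n(H, f) = f - 57 = -57 + f)
Z(s, O) = -5 + 2*O (Z(s, O) = -5 + (O + O) = -5 + 2*O)
(Z(-344, X(-17)) + n(455, c(D(-3)))) - 109953 = ((-5 + 2*(-17)) + (-57 + 30)) - 109953 = ((-5 - 34) - 27) - 109953 = (-39 - 27) - 109953 = -66 - 109953 = -110019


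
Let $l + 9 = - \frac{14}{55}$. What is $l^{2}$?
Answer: $\frac{259081}{3025} \approx 85.647$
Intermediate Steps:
$l = - \frac{509}{55}$ ($l = -9 - \frac{14}{55} = - \frac{509}{55} \approx -9.2545$)
$l^{2} = \left(- \frac{509}{55}\right)^{2} = \frac{259081}{3025}$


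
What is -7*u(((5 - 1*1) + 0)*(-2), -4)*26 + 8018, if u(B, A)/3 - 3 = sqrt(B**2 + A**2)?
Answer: 6380 - 2184*sqrt(5) ≈ 1496.4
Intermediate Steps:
u(B, A) = 9 + 3*sqrt(A**2 + B**2) (u(B, A) = 9 + 3*sqrt(B**2 + A**2) = 9 + 3*sqrt(A**2 + B**2))
-7*u(((5 - 1*1) + 0)*(-2), -4)*26 + 8018 = -7*(9 + 3*sqrt((-4)**2 + (((5 - 1*1) + 0)*(-2))**2))*26 + 8018 = -7*(9 + 3*sqrt(16 + (((5 - 1) + 0)*(-2))**2))*26 + 8018 = -7*(9 + 3*sqrt(16 + ((4 + 0)*(-2))**2))*26 + 8018 = -7*(9 + 3*sqrt(16 + (4*(-2))**2))*26 + 8018 = -7*(9 + 3*sqrt(16 + (-8)**2))*26 + 8018 = -7*(9 + 3*sqrt(16 + 64))*26 + 8018 = -7*(9 + 3*sqrt(80))*26 + 8018 = -7*(9 + 3*(4*sqrt(5)))*26 + 8018 = -7*(9 + 12*sqrt(5))*26 + 8018 = (-63 - 84*sqrt(5))*26 + 8018 = (-1638 - 2184*sqrt(5)) + 8018 = 6380 - 2184*sqrt(5)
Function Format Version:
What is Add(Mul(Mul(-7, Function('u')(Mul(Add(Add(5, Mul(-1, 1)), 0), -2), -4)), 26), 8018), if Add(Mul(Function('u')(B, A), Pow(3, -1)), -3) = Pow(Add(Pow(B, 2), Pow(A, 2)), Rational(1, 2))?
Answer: Add(6380, Mul(-2184, Pow(5, Rational(1, 2)))) ≈ 1496.4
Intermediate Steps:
Function('u')(B, A) = Add(9, Mul(3, Pow(Add(Pow(A, 2), Pow(B, 2)), Rational(1, 2)))) (Function('u')(B, A) = Add(9, Mul(3, Pow(Add(Pow(B, 2), Pow(A, 2)), Rational(1, 2)))) = Add(9, Mul(3, Pow(Add(Pow(A, 2), Pow(B, 2)), Rational(1, 2)))))
Add(Mul(Mul(-7, Function('u')(Mul(Add(Add(5, Mul(-1, 1)), 0), -2), -4)), 26), 8018) = Add(Mul(Mul(-7, Add(9, Mul(3, Pow(Add(Pow(-4, 2), Pow(Mul(Add(Add(5, Mul(-1, 1)), 0), -2), 2)), Rational(1, 2))))), 26), 8018) = Add(Mul(Mul(-7, Add(9, Mul(3, Pow(Add(16, Pow(Mul(Add(Add(5, -1), 0), -2), 2)), Rational(1, 2))))), 26), 8018) = Add(Mul(Mul(-7, Add(9, Mul(3, Pow(Add(16, Pow(Mul(Add(4, 0), -2), 2)), Rational(1, 2))))), 26), 8018) = Add(Mul(Mul(-7, Add(9, Mul(3, Pow(Add(16, Pow(Mul(4, -2), 2)), Rational(1, 2))))), 26), 8018) = Add(Mul(Mul(-7, Add(9, Mul(3, Pow(Add(16, Pow(-8, 2)), Rational(1, 2))))), 26), 8018) = Add(Mul(Mul(-7, Add(9, Mul(3, Pow(Add(16, 64), Rational(1, 2))))), 26), 8018) = Add(Mul(Mul(-7, Add(9, Mul(3, Pow(80, Rational(1, 2))))), 26), 8018) = Add(Mul(Mul(-7, Add(9, Mul(3, Mul(4, Pow(5, Rational(1, 2)))))), 26), 8018) = Add(Mul(Mul(-7, Add(9, Mul(12, Pow(5, Rational(1, 2))))), 26), 8018) = Add(Mul(Add(-63, Mul(-84, Pow(5, Rational(1, 2)))), 26), 8018) = Add(Add(-1638, Mul(-2184, Pow(5, Rational(1, 2)))), 8018) = Add(6380, Mul(-2184, Pow(5, Rational(1, 2))))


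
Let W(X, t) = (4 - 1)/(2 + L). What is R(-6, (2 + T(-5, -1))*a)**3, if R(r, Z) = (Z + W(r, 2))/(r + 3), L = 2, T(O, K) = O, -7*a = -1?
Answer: -27/21952 ≈ -0.0012300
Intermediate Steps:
a = 1/7 (a = -1/7*(-1) = 1/7 ≈ 0.14286)
W(X, t) = 3/4 (W(X, t) = (4 - 1)/(2 + 2) = 3/4)
R(r, Z) = (3/4 + Z)/(3 + r) (R(r, Z) = (Z + 3/4)/(r + 3) = (3/4 + Z)/(3 + r))
R(-6, (2 + T(-5, -1))*a)**3 = ((3/4 + (2 - 5)*(1/7))/(3 - 6))**3 = ((3/4 - 3*1/7)/(-3))**3 = (-(3/4 - 3/7)/3)**3 = (-1/3*9/28)**3 = (-3/28)**3 = -27/21952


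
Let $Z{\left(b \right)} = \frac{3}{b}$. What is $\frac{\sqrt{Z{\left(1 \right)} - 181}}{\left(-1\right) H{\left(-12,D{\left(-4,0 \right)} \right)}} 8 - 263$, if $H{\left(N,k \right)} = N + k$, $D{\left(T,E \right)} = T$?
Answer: $-263 + \frac{i \sqrt{178}}{2} \approx -263.0 + 6.6708 i$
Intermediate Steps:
$\frac{\sqrt{Z{\left(1 \right)} - 181}}{\left(-1\right) H{\left(-12,D{\left(-4,0 \right)} \right)}} 8 - 263 = \frac{\sqrt{\frac{3}{1} - 181}}{\left(-1\right) \left(-12 - 4\right)} 8 - 263 = \frac{\sqrt{3 \cdot 1 - 181}}{\left(-1\right) \left(-16\right)} 8 - 263 = \frac{\sqrt{3 - 181}}{16} \cdot 8 - 263 = \sqrt{-178} \cdot \frac{1}{16} \cdot 8 - 263 = i \sqrt{178} \cdot \frac{1}{16} \cdot 8 - 263 = \frac{i \sqrt{178}}{16} \cdot 8 - 263 = \frac{i \sqrt{178}}{2} - 263 = -263 + \frac{i \sqrt{178}}{2}$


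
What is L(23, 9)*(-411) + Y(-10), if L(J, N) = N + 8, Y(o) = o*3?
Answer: -7017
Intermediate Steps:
Y(o) = 3*o
L(J, N) = 8 + N
L(23, 9)*(-411) + Y(-10) = (8 + 9)*(-411) + 3*(-10) = 17*(-411) - 30 = -6987 - 30 = -7017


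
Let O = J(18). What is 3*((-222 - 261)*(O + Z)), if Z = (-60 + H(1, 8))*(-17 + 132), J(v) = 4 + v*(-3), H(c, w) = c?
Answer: 9903915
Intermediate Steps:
J(v) = 4 - 3*v
O = -50 (O = 4 - 3*18 = 4 - 54 = -50)
Z = -6785 (Z = (-60 + 1)*(-17 + 132) = -59*115 = -6785)
3*((-222 - 261)*(O + Z)) = 3*((-222 - 261)*(-50 - 6785)) = 3*(-483*(-6835)) = 3*3301305 = 9903915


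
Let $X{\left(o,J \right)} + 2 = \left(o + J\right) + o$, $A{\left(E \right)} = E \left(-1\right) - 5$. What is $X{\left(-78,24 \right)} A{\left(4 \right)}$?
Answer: $1206$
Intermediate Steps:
$A{\left(E \right)} = -5 - E$ ($A{\left(E \right)} = - E - 5 = -5 - E$)
$X{\left(o,J \right)} = -2 + J + 2 o$ ($X{\left(o,J \right)} = -2 + \left(\left(o + J\right) + o\right) = -2 + \left(\left(J + o\right) + o\right) = -2 + \left(J + 2 o\right) = -2 + J + 2 o$)
$X{\left(-78,24 \right)} A{\left(4 \right)} = \left(-2 + 24 + 2 \left(-78\right)\right) \left(-5 - 4\right) = \left(-2 + 24 - 156\right) \left(-5 - 4\right) = \left(-134\right) \left(-9\right) = 1206$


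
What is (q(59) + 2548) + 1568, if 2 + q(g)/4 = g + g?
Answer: 4580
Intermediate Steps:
q(g) = -8 + 8*g (q(g) = -8 + 4*(g + g) = -8 + 4*(2*g) = -8 + 8*g)
(q(59) + 2548) + 1568 = ((-8 + 8*59) + 2548) + 1568 = ((-8 + 472) + 2548) + 1568 = (464 + 2548) + 1568 = 3012 + 1568 = 4580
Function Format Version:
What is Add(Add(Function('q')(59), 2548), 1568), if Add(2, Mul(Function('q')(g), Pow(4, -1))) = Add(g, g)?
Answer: 4580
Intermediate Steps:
Function('q')(g) = Add(-8, Mul(8, g)) (Function('q')(g) = Add(-8, Mul(4, Add(g, g))) = Add(-8, Mul(4, Mul(2, g))) = Add(-8, Mul(8, g)))
Add(Add(Function('q')(59), 2548), 1568) = Add(Add(Add(-8, Mul(8, 59)), 2548), 1568) = Add(Add(Add(-8, 472), 2548), 1568) = Add(Add(464, 2548), 1568) = Add(3012, 1568) = 4580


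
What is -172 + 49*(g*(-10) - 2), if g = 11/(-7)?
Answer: 500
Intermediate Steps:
g = -11/7 (g = 11*(-⅐) = -11/7 ≈ -1.5714)
-172 + 49*(g*(-10) - 2) = -172 + 49*(-11/7*(-10) - 2) = -172 + 49*(110/7 - 2) = -172 + 49*(96/7) = -172 + 672 = 500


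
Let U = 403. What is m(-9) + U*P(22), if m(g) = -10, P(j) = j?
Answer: 8856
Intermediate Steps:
m(-9) + U*P(22) = -10 + 403*22 = -10 + 8866 = 8856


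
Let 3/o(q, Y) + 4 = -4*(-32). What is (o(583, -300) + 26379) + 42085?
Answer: 8489539/124 ≈ 68464.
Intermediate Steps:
o(q, Y) = 3/124 (o(q, Y) = 3/(-4 - 4*(-32)) = 3/(-4 + 128) = 3/124)
(o(583, -300) + 26379) + 42085 = (3/124 + 26379) + 42085 = 3270999/124 + 42085 = 8489539/124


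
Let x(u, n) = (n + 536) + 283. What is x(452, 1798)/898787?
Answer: 2617/898787 ≈ 0.0029117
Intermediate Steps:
x(u, n) = 819 + n (x(u, n) = (536 + n) + 283 = 819 + n)
x(452, 1798)/898787 = (819 + 1798)/898787 = 2617*(1/898787) = 2617/898787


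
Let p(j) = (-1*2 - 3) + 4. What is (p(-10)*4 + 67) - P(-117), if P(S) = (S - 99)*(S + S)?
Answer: -50481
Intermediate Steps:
P(S) = 2*S*(-99 + S) (P(S) = (-99 + S)*(2*S) = 2*S*(-99 + S))
p(j) = -1 (p(j) = (-2 - 3) + 4 = -5 + 4 = -1)
(p(-10)*4 + 67) - P(-117) = (-1*4 + 67) - 2*(-117)*(-99 - 117) = (-4 + 67) - 2*(-117)*(-216) = 63 - 1*50544 = 63 - 50544 = -50481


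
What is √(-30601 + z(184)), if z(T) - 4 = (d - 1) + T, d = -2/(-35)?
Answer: 2*I*√9314270/35 ≈ 174.4*I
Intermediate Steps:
d = 2/35 (d = -2*(-1/35) = 2/35 ≈ 0.057143)
z(T) = 107/35 + T (z(T) = 4 + ((2/35 - 1) + T) = 4 + (-33/35 + T) = 107/35 + T)
√(-30601 + z(184)) = √(-30601 + (107/35 + 184)) = √(-30601 + 6547/35) = √(-1064488/35) = 2*I*√9314270/35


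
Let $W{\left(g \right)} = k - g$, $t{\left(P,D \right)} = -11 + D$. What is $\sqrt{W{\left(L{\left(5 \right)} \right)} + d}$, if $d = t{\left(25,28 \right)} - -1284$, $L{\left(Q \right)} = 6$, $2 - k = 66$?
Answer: $\sqrt{1231} \approx 35.086$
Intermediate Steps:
$k = -64$ ($k = 2 - 66 = -64$)
$W{\left(g \right)} = -64 - g$
$d = 1301$ ($d = \left(-11 + 28\right) - -1284 = 17 + 1284 = 1301$)
$\sqrt{W{\left(L{\left(5 \right)} \right)} + d} = \sqrt{\left(-64 - 6\right) + 1301} = \sqrt{-70 + 1301} = \sqrt{1231}$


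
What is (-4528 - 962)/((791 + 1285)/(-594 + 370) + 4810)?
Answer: -307440/268841 ≈ -1.1436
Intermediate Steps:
(-4528 - 962)/((791 + 1285)/(-594 + 370) + 4810) = -5490/(2076/(-224) + 4810) = -5490/(2076*(-1/224) + 4810) = -5490/(-519/56 + 4810) = -5490/268841/56 = -5490*56/268841 = -307440/268841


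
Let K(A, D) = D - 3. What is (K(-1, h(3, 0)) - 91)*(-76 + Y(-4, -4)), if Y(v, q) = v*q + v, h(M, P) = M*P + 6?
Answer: 5632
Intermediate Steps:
h(M, P) = 6 + M*P
Y(v, q) = v + q*v (Y(v, q) = q*v + v = v + q*v)
K(A, D) = -3 + D
(K(-1, h(3, 0)) - 91)*(-76 + Y(-4, -4)) = ((-3 + (6 + 3*0)) - 91)*(-76 - 4*(1 - 4)) = ((-3 + (6 + 0)) - 91)*(-76 - 4*(-3)) = ((-3 + 6) - 91)*(-76 + 12) = (3 - 91)*(-64) = -88*(-64) = 5632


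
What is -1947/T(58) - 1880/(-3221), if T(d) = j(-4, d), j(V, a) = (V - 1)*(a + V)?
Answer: 2259629/289890 ≈ 7.7948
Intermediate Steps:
j(V, a) = (-1 + V)*(V + a)
T(d) = 20 - 5*d (T(d) = (-4)² - 1*(-4) - d - 4*d = 16 + 4 - d - 4*d = 20 - 5*d)
-1947/T(58) - 1880/(-3221) = -1947/(20 - 5*58) - 1880/(-3221) = -1947/(20 - 290) - 1880*(-1/3221) = -1947/(-270) + 1880/3221 = -1947*(-1/270) + 1880/3221 = 649/90 + 1880/3221 = 2259629/289890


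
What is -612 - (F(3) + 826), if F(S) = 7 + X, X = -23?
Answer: -1422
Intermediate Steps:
F(S) = -16 (F(S) = 7 - 23 = -16)
-612 - (F(3) + 826) = -612 - (-16 + 826) = -612 - 1*810 = -612 - 810 = -1422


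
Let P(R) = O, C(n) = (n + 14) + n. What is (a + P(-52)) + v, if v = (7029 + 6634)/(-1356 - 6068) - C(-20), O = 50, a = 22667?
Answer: 168830369/7424 ≈ 22741.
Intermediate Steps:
C(n) = 14 + 2*n (C(n) = (14 + n) + n = 14 + 2*n)
P(R) = 50
v = 179361/7424 (v = (7029 + 6634)/(-1356 - 6068) - (14 + 2*(-20)) = 13663/(-7424) - (14 - 40) = 13663*(-1/7424) - 1*(-26) = -13663/7424 + 26 = 179361/7424 ≈ 24.160)
(a + P(-52)) + v = (22667 + 50) + 179361/7424 = 22717 + 179361/7424 = 168830369/7424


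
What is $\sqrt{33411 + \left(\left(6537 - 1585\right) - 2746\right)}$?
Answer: $\sqrt{35617} \approx 188.72$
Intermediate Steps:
$\sqrt{33411 + \left(\left(6537 - 1585\right) - 2746\right)} = \sqrt{33411 + \left(4952 - 2746\right)} = \sqrt{33411 + 2206} = \sqrt{35617}$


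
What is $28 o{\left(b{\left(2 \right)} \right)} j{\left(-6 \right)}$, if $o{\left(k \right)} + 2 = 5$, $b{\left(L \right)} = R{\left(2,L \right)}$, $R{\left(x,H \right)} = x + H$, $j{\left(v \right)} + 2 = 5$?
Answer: $252$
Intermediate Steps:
$j{\left(v \right)} = 3$ ($j{\left(v \right)} = -2 + 5 = 3$)
$R{\left(x,H \right)} = H + x$
$b{\left(L \right)} = 2 + L$ ($b{\left(L \right)} = L + 2 = 2 + L$)
$o{\left(k \right)} = 3$ ($o{\left(k \right)} = -2 + 5 = 3$)
$28 o{\left(b{\left(2 \right)} \right)} j{\left(-6 \right)} = 28 \cdot 3 \cdot 3 = 84 \cdot 3 = 252$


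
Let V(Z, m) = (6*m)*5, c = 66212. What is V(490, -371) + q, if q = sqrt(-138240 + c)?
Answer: -11130 + 2*I*sqrt(18007) ≈ -11130.0 + 268.38*I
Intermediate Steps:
V(Z, m) = 30*m
q = 2*I*sqrt(18007) (q = sqrt(-138240 + 66212) = sqrt(-72028) = 2*I*sqrt(18007) ≈ 268.38*I)
V(490, -371) + q = 30*(-371) + 2*I*sqrt(18007) = -11130 + 2*I*sqrt(18007)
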